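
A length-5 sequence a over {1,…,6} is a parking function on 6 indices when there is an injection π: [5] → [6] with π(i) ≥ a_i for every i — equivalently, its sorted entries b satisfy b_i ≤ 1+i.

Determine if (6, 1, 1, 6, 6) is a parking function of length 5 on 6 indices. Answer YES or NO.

Rearranged: b = (1, 1, 6, 6, 6).
  b_1=1 ≤ 2
  b_2=1 ≤ 3
  b_3=6 > 4
  fails at i=3 ⇒ NO

NO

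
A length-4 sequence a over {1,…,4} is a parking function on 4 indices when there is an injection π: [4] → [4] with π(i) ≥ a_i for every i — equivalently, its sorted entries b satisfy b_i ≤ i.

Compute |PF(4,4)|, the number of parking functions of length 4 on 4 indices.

125

Count = (5−4)·5^(4−1) = 1×125 = 125 (Pollak)
E.g. (1,4,1,2) → sorted (1,1,2,4): b_i ≤ i ∀i, a PF.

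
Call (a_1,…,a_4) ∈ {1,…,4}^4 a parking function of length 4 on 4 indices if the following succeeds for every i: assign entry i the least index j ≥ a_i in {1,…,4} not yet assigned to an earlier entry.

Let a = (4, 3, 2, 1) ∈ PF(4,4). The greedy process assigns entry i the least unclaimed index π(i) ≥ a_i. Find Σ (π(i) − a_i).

Σπ(i) = 1+…+4 = 10; Σa = 4+3+2+1 = 10; disp = 10−10 = 0.

0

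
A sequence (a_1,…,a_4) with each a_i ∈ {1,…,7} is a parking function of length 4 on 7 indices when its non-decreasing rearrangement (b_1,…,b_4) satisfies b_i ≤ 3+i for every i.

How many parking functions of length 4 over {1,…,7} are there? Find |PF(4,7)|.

Count = (7+1−4)·(7+1)^{4−1} = 4×512 = 2048 (Pollak)
Check (2,2,2,6) → sorted (2,2,2,6): b_i ≤ 3+i ∀i, a PF.

2048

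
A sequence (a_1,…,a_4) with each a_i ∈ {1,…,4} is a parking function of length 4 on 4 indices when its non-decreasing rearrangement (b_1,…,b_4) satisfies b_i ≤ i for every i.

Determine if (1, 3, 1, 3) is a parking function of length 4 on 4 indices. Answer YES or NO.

YES

Order a: b = (1, 1, 3, 3).
  b_1=1 ≤ 1
  b_2=1 ≤ 2
  b_3=3 ≤ 3
  b_4=3 ≤ 4
All bounds hold ⇒ YES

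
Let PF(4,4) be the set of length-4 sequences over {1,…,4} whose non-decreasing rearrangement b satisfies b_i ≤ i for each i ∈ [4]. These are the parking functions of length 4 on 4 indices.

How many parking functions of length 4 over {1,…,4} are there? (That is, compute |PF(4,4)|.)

Count = (4+1−4)·(4+1)^{4−1} = 1×125 = 125 (Konheim–Weiss)
Example (3,2,4,1) → sorted (1,2,3,4): b_i ≤ i ∀i, a PF.

125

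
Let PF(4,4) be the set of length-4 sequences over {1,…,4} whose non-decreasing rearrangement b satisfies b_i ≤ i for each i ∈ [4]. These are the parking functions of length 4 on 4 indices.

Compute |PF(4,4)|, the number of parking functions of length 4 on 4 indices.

125

|PF(4,4)| = (5−4)·5^(4−1) = 1·125 = 125 (Konheim–Weiss)
E.g. (1,1,4,3) → sorted (1,1,3,4): b_i ≤ i ∀i, a PF.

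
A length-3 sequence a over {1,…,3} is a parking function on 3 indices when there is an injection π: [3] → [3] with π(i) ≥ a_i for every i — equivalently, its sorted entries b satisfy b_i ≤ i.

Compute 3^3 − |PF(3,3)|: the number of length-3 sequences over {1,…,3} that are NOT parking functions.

11

Count = (3−3+1)·(3+1)^(3−1) = 1 · 16 = 16
E.g. (2,2,3) → sorted (2,2,3): b_1=2>1, not a PF.
Total 27; non-PF = 27−16 = 11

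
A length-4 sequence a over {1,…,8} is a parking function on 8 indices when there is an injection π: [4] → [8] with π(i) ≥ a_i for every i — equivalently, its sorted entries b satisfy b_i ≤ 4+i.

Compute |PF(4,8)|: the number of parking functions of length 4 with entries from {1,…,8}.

3645

#PF = (8+1−4)·(8+1)^{4−1} = 5×729 = 3645 (Pollak)
Check (3,1,6,3) → sorted (1,3,3,6): b_i ≤ 4+i ∀i, a PF.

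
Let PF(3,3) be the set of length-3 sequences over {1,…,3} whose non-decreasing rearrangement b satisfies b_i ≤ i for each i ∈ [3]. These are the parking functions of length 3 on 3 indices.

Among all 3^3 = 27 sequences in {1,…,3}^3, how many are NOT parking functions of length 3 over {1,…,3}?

11

|PF| = (3−3+1)·(3+1)^(3−1) = 1×16 = 16
One tuple (2,2,3) → sorted (2,2,3): b_1=2>1, not a PF.
3^3 − 16 = 27 − 16 = 11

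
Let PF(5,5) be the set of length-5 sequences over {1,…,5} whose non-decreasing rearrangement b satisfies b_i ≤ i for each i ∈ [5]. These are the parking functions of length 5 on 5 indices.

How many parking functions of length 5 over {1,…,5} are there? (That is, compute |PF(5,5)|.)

|PF(5,5)| = 1·6^4 = 1×1296 = 1296 [KW]
E.g. (1,2,5,3,3) → sorted (1,2,3,3,5): b_i ≤ i ∀i, a PF.

1296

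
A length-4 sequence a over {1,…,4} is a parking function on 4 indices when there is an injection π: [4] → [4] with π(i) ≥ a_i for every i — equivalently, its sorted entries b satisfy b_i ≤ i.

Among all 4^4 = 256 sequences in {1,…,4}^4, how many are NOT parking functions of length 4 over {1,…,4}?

131

Count = 1·5^3 = 1 · 125 = 125 (Konheim–Weiss)
Check (4,4,4,4) → sorted (4,4,4,4): b_1=4>1, not a PF.
4^4 − 125 = 256 − 125 = 131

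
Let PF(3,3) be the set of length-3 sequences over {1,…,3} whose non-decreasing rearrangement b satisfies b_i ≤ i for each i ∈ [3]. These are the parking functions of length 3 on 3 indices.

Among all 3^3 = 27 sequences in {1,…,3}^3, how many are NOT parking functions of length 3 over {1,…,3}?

11

#PF = (3+1−3)·(3+1)^{3−1} = 1·16 = 16 (Pollak)
Example (2,2,2) → sorted (2,2,2): b_1=2>1, not a PF.
So 27 − 16 = 11 fail.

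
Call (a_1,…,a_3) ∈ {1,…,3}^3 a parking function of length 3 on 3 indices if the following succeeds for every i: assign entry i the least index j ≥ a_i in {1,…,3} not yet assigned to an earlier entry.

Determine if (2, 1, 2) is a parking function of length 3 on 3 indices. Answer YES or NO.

Sorted: b = (1, 2, 2).
  b_1=1 ≤ 1
  b_2=2 ≤ 2
  b_3=2 ≤ 3
All bounds hold ⇒ YES

YES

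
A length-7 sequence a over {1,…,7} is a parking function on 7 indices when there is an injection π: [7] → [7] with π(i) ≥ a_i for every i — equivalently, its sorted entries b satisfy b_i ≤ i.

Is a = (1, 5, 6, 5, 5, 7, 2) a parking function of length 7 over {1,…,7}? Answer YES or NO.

Rearranged: b = (1, 2, 5, 5, 5, 6, 7).
  b_1=1 ≤ 1
  b_2=2 ≤ 2
  b_3=5 > 3
  fails at i=3 ⇒ NO

NO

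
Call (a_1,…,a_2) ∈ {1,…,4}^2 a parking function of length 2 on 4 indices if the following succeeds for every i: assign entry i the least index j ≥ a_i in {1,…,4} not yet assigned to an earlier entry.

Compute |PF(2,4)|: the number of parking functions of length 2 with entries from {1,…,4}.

15

Count = 3·5^1 = 3×5 = 15
Check (2,2) → sorted (2,2): b_i ≤ 2+i ∀i, a PF.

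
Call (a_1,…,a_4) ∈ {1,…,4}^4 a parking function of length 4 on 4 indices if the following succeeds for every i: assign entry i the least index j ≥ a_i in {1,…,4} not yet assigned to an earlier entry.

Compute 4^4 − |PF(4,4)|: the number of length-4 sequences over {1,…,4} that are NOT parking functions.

131

|PF| = (4+1−4)·(4+1)^{4−1} = 1·125 = 125 [KW]
E.g. (3,4,2,3) → sorted (2,3,3,4): b_1=2>1, not a PF.
Total 256; non-PF = 256−125 = 131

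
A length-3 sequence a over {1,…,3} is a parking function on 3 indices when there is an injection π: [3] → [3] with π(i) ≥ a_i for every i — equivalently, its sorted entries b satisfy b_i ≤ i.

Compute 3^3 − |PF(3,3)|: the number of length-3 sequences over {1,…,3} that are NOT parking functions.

11

Count = (4−3)·4^(3−1) = 1 · 16 = 16 [KW]
One tuple (3,3,3) → sorted (3,3,3): b_1=3>1, not a PF.
So 27 − 16 = 11 fail.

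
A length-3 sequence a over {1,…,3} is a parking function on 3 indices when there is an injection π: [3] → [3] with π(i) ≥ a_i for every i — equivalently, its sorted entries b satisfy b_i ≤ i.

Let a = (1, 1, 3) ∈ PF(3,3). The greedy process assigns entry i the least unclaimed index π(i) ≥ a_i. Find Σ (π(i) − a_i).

1

Σπ(i) = 1+…+3 = 6; Σa = 1+1+3 = 5; disp = 6−5 = 1.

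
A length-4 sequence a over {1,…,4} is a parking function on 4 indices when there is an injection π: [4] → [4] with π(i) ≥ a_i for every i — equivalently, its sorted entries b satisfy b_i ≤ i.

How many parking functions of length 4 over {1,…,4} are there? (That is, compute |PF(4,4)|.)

|PF(4,4)| = (4−4+1)·(4+1)^(4−1) = 1 · 125 = 125 [KW]
Example (4,1,2,1) → sorted (1,1,2,4): b_i ≤ i ∀i, a PF.

125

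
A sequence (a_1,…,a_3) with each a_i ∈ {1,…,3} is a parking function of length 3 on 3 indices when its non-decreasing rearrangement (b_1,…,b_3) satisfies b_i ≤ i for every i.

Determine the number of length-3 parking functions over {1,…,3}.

#PF = (3−3+1)·(3+1)^(3−1) = 1×16 = 16 (Pollak)
One tuple (2,3,1) → sorted (1,2,3): b_i ≤ i ∀i, a PF.

16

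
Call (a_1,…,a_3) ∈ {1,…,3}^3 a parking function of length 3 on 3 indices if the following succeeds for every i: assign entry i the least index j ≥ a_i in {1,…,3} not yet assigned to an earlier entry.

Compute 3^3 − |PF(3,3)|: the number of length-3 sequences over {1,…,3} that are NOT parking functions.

11

Count = (4−3)·4^(3−1) = 1×16 = 16 [KW]
Example (3,2,3) → sorted (2,3,3): b_1=2>1, not a PF.
So 27 − 16 = 11 fail.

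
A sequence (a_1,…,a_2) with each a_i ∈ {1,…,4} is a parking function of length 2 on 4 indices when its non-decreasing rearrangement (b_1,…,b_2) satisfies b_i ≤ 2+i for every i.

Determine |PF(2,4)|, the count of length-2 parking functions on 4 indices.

Count = (5−2)·5^(2−1) = 3 · 5 = 15 [KW]
Example (3,4) → sorted (3,4): b_i ≤ 2+i ∀i, a PF.

15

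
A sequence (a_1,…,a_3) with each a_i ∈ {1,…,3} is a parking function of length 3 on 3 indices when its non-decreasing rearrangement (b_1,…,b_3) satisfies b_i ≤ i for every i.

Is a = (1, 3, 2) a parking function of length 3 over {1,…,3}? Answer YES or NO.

Rearranged: b = (1, 2, 3).
  b_1=1 ≤ 1
  b_2=2 ≤ 2
  b_3=3 ≤ 3
All bounds hold ⇒ YES

YES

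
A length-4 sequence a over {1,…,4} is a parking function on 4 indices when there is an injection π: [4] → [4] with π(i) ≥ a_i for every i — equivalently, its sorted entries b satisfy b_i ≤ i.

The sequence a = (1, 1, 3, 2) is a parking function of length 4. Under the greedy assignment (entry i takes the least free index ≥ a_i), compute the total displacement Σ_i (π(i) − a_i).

Σπ = 4·5/2 = 10 (π permutes [4]); Σa = 1+1+3+2 = 7; disp = 10−7 = 3.

3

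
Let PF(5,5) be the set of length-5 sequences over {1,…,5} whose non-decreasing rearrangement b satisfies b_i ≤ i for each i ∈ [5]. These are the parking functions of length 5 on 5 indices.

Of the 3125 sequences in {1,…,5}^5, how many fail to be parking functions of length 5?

1829

#PF = 1·6^4 = 1 · 1296 = 1296 (Konheim–Weiss)
Check (2,3,3,3,4) → sorted (2,3,3,3,4): b_1=2>1, not a PF.
Total 3125; non-PF = 3125−1296 = 1829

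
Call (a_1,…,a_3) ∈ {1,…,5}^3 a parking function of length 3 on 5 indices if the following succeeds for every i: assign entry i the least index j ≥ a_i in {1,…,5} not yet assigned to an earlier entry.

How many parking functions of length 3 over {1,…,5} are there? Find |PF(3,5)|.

108

|PF(3,5)| = (6−3)·6^(3−1) = 3×36 = 108 (Konheim–Weiss)
Example (5,3,2) → sorted (2,3,5): b_i ≤ 2+i ∀i, a PF.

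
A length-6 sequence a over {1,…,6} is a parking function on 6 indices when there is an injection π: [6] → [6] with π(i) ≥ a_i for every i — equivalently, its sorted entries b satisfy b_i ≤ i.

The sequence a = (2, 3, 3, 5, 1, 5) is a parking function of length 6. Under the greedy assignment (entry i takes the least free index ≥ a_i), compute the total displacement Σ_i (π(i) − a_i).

2

Σπ = 21 ({1..6} each once); Σa = 2+3+3+5+1+5 = 19; disp = 21−19 = 2.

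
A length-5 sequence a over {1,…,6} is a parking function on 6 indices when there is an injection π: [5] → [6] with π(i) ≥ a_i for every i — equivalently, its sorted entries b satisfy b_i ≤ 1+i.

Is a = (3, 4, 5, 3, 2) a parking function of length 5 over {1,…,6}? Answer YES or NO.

YES

Rearranged: b = (2, 3, 3, 4, 5).
  b_1=2 ≤ 2
  b_2=3 ≤ 3
  b_3=3 ≤ 4
  b_4=4 ≤ 5
  b_5=5 ≤ 6
All bounds hold ⇒ YES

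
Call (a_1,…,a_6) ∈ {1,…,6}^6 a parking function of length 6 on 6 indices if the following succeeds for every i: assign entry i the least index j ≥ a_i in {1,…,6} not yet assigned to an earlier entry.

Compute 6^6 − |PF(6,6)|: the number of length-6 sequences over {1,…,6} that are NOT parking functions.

Count = 1·7^5 = 1×16807 = 16807 [KW]
E.g. (3,3,6,5,6,5) → sorted (3,3,5,5,6,6): b_1=3>1, not a PF.
6^6 − 16807 = 46656 − 16807 = 29849

29849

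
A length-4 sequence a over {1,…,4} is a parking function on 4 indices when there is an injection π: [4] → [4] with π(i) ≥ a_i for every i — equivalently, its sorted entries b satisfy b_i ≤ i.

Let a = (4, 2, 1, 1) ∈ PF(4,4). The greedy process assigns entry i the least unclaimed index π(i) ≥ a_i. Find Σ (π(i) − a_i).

Σπ(i) = 1+…+4 = 10; Σa = 4+2+1+1 = 8; disp = 10−8 = 2.

2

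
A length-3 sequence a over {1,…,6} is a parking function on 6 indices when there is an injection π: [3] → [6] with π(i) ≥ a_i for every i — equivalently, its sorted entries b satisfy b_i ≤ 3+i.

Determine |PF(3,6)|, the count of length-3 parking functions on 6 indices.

|PF| = (6+1−3)·(6+1)^{3−1} = 4×49 = 196 (Konheim–Weiss)
E.g. (5,2,5) → sorted (2,5,5): b_i ≤ 3+i ∀i, a PF.

196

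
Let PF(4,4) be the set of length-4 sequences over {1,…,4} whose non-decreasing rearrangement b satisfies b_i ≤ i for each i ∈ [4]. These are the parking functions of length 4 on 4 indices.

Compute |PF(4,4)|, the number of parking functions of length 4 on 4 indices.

125

|PF(4,4)| = 1·5^3 = 1 · 125 = 125 (Pollak)
Example (1,1,3,2) → sorted (1,1,2,3): b_i ≤ i ∀i, a PF.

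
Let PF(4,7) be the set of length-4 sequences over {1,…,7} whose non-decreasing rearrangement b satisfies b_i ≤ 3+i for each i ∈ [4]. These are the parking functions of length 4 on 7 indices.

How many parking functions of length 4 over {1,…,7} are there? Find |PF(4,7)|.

2048

|PF(4,7)| = (7−4+1)·(7+1)^(4−1) = 4 · 512 = 2048 (Pollak)
E.g. (1,2,6,5) → sorted (1,2,5,6): b_i ≤ 3+i ∀i, a PF.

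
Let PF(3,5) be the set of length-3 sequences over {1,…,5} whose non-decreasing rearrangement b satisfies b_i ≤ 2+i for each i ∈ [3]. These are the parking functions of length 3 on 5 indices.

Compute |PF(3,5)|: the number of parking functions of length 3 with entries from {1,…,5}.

108

|PF| = (6−3)·6^(3−1) = 3 · 36 = 108 [KW]
Check (2,1,2) → sorted (1,2,2): b_i ≤ 2+i ∀i, a PF.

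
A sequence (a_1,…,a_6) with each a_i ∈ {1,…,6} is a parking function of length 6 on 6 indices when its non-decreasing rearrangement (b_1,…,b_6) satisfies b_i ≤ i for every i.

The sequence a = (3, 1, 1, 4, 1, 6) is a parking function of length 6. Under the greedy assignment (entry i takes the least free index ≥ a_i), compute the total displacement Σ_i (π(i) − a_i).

Σπ(i) = 1+…+6 = 21; Σa = 3+1+1+4+1+6 = 16; disp = 21−16 = 5.

5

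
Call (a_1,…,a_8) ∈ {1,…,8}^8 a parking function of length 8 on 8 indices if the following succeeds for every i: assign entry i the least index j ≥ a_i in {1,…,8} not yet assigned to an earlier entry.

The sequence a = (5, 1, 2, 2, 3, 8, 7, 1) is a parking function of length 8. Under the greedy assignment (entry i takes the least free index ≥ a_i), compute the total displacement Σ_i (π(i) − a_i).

7

Σπ(i) = 1+…+8 = 36; Σa = 5+1+2+2+3+8+7+1 = 29; disp = 36−29 = 7.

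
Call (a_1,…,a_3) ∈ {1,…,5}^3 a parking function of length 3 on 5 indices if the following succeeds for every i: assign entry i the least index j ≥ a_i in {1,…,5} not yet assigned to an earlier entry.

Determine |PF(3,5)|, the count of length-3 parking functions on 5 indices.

108

|PF(3,5)| = 3·6^2 = 3·36 = 108 (Pollak)
One tuple (2,4,2) → sorted (2,2,4): b_i ≤ 2+i ∀i, a PF.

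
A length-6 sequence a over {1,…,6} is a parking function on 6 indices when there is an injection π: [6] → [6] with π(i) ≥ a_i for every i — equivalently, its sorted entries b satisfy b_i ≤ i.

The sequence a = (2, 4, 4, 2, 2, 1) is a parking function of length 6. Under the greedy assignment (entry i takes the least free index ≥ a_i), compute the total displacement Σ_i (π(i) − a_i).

6

Σπ(i) = 1+…+6 = 21; Σa = 2+4+4+2+2+1 = 15; disp = 21−15 = 6.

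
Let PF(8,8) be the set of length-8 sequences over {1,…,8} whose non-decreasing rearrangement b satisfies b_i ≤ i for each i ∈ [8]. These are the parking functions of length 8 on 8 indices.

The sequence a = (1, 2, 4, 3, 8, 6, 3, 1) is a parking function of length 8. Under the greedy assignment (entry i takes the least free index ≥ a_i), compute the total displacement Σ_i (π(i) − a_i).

Σπ = 8·9/2 = 36 (π permutes [8]); Σa = 1+2+4+3+8+6+3+1 = 28; disp = 36−28 = 8.

8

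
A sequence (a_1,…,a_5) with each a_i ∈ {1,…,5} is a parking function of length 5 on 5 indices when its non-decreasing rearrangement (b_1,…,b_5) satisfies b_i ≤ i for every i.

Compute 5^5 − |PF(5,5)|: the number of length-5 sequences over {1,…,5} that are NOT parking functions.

|PF| = (5+1−5)·(5+1)^{5−1} = 1×1296 = 1296 (Pollak)
E.g. (4,5,2,4,4) → sorted (2,4,4,4,5): b_1=2>1, not a PF.
So 3125 − 1296 = 1829 fail.

1829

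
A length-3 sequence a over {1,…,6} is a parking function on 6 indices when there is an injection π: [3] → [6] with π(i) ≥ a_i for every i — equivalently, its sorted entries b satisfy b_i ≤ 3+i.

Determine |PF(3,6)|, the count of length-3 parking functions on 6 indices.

|PF| = (7−3)·7^(3−1) = 4 · 49 = 196 (Konheim–Weiss)
One tuple (6,3,3) → sorted (3,3,6): b_i ≤ 3+i ∀i, a PF.

196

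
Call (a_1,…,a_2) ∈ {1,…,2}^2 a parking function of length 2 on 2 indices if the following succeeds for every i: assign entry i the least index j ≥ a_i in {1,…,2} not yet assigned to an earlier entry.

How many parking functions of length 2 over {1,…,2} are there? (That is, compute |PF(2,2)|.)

Count = 1·3^1 = 1×3 = 3 (Pollak)
One tuple (2,1) → sorted (1,2): b_i ≤ i ∀i, a PF.

3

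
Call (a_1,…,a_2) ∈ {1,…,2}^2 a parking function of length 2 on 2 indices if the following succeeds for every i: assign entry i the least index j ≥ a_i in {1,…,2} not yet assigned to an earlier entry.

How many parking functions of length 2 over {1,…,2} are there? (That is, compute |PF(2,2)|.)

3

#PF = (2+1−2)·(2+1)^{2−1} = 1×3 = 3 [KW]
Check (1,2) → sorted (1,2): b_i ≤ i ∀i, a PF.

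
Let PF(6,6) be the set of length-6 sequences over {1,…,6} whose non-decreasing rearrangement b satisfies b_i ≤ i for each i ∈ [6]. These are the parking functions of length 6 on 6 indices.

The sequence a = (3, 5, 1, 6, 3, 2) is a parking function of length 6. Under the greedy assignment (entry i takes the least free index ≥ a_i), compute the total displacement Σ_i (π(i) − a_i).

1

Σπ = 6·7/2 = 21 (π permutes [6]); Σa = 3+5+1+6+3+2 = 20; disp = 21−20 = 1.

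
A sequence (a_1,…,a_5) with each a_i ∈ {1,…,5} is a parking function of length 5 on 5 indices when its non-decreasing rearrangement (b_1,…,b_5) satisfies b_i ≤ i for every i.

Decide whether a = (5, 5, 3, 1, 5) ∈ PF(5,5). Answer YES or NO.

Rearranged: b = (1, 3, 5, 5, 5).
  b_1=1 ≤ 1
  b_2=3 > 2
  fails at i=2 ⇒ NO

NO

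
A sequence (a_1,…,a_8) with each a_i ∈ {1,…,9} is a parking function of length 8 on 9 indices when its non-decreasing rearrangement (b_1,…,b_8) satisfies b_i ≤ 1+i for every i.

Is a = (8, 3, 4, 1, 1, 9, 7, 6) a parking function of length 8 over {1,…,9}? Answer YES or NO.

YES

Order a: b = (1, 1, 3, 4, 6, 7, 8, 9).
  b_1=1 ≤ 2
  b_2=1 ≤ 3
  b_3=3 ≤ 4
  b_4=4 ≤ 5
  b_5=6 ≤ 6
  b_6=7 ≤ 7
  b_7=8 ≤ 8
  b_8=9 ≤ 9
All bounds hold ⇒ YES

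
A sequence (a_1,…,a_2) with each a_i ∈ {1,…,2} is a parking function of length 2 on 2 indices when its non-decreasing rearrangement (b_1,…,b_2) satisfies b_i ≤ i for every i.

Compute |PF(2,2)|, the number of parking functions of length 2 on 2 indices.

|PF| = (3−2)·3^(2−1) = 1 · 3 = 3 (Konheim–Weiss)
One tuple (2,1) → sorted (1,2): b_i ≤ i ∀i, a PF.

3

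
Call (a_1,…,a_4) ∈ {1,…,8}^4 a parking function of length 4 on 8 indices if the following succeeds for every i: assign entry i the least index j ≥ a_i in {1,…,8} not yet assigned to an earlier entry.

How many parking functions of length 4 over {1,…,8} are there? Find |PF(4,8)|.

3645

|PF| = (8−4+1)·(8+1)^(4−1) = 5·729 = 3645 (Pollak)
Check (4,3,4,4) → sorted (3,4,4,4): b_i ≤ 4+i ∀i, a PF.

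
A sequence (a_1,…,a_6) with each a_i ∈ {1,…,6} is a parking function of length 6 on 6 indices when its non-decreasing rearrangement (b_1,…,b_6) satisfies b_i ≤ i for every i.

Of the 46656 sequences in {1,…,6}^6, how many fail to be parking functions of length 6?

|PF| = 1·7^5 = 1×16807 = 16807 (Pollak)
E.g. (4,4,2,6,2,2) → sorted (2,2,2,4,4,6): b_1=2>1, not a PF.
So 46656 − 16807 = 29849 fail.

29849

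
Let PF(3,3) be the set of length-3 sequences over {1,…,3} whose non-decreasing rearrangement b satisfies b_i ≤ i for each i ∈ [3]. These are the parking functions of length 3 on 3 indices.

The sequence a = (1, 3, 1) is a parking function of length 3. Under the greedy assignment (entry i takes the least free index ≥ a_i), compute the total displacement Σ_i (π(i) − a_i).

1

Σπ = 3·4/2 = 6 (π permutes [3]); Σa = 1+3+1 = 5; disp = 6−5 = 1.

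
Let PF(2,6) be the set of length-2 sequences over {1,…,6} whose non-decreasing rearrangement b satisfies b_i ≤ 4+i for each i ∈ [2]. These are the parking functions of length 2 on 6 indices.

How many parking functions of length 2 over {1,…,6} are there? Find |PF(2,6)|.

|PF(2,6)| = (7−2)·7^(2−1) = 5 · 7 = 35 (Pollak)
E.g. (4,3) → sorted (3,4): b_i ≤ 4+i ∀i, a PF.

35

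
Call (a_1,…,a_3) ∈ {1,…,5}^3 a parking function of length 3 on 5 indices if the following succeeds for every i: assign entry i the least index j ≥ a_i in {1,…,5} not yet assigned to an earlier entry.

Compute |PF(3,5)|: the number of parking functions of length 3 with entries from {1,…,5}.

108

Count = (6−3)·6^(3−1) = 3·36 = 108 (Konheim–Weiss)
Example (3,1,3) → sorted (1,3,3): b_i ≤ 2+i ∀i, a PF.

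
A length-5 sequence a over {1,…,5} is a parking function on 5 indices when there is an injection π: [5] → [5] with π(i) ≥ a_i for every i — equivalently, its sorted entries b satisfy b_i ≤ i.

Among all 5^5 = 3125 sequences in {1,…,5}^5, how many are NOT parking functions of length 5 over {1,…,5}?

1829

|PF| = (5−5+1)·(5+1)^(5−1) = 1·1296 = 1296 (Konheim–Weiss)
Check (3,3,5,5,2) → sorted (2,3,3,5,5): b_1=2>1, not a PF.
Total 3125; non-PF = 3125−1296 = 1829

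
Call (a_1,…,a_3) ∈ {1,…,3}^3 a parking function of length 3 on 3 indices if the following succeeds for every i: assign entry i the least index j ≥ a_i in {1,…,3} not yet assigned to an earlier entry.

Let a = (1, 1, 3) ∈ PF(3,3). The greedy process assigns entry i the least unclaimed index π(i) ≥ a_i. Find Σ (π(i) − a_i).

Σπ = 3·4/2 = 6 (π permutes [3]); Σa = 1+1+3 = 5; disp = 6−5 = 1.

1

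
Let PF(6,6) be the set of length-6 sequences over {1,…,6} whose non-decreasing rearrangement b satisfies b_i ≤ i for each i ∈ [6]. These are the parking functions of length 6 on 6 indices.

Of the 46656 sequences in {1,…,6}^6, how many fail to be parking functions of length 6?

|PF| = (7−6)·7^(6−1) = 1 · 16807 = 16807 (Pollak)
Check (4,3,5,6,4,6) → sorted (3,4,4,5,6,6): b_1=3>1, not a PF.
Total 46656; non-PF = 46656−16807 = 29849

29849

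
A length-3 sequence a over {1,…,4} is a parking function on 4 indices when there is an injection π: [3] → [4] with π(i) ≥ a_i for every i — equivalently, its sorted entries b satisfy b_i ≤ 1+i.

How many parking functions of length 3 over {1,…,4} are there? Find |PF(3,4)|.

50

#PF = (4+1−3)·(4+1)^{3−1} = 2·25 = 50 (Konheim–Weiss)
Check (3,2,4) → sorted (2,3,4): b_i ≤ 1+i ∀i, a PF.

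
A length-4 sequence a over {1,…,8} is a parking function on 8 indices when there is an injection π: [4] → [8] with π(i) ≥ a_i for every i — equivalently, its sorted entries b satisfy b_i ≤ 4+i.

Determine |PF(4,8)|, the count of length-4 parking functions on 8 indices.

3645

Count = (9−4)·9^(4−1) = 5×729 = 3645 (Pollak)
Example (4,4,2,5) → sorted (2,4,4,5): b_i ≤ 4+i ∀i, a PF.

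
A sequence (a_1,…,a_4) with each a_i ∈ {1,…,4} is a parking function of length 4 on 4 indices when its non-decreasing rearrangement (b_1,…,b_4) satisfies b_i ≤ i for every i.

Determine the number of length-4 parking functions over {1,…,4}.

125

|PF(4,4)| = (4−4+1)·(4+1)^(4−1) = 1·125 = 125 [KW]
Check (4,1,2,3) → sorted (1,2,3,4): b_i ≤ i ∀i, a PF.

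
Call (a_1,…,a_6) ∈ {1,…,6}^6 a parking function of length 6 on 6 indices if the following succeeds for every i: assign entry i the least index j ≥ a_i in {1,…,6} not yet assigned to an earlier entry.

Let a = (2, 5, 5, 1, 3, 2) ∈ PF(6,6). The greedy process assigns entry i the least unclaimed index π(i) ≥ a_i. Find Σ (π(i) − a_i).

Σπ(i) = 1+…+6 = 21; Σa = 2+5+5+1+3+2 = 18; disp = 21−18 = 3.

3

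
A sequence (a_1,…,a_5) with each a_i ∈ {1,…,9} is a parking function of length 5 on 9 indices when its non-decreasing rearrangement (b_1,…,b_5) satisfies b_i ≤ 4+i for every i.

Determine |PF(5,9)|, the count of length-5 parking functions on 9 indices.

50000

|PF| = 5·10^4 = 5 · 10000 = 50000 (Konheim–Weiss)
Example (3,7,2,3,2) → sorted (2,2,3,3,7): b_i ≤ 4+i ∀i, a PF.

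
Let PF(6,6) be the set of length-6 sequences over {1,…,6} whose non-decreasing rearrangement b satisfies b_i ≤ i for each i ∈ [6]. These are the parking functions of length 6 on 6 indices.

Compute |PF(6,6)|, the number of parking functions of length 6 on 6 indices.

16807

|PF| = (7−6)·7^(6−1) = 1×16807 = 16807 [KW]
One tuple (6,1,1,2,2,5) → sorted (1,1,2,2,5,6): b_i ≤ i ∀i, a PF.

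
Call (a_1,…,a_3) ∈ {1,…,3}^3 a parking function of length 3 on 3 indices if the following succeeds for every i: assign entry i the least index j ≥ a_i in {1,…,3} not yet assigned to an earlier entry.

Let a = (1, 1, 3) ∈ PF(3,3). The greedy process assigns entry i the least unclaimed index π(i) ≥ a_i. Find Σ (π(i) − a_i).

1

Σπ = 6 ({1..3} each once); Σa = 1+1+3 = 5; disp = 6−5 = 1.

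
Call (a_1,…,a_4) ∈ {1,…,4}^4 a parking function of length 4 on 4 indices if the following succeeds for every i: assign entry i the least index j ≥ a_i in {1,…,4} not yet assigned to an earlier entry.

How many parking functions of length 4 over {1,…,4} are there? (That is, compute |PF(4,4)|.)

125

Count = 1·5^3 = 1 · 125 = 125 (Konheim–Weiss)
E.g. (2,1,4,1) → sorted (1,1,2,4): b_i ≤ i ∀i, a PF.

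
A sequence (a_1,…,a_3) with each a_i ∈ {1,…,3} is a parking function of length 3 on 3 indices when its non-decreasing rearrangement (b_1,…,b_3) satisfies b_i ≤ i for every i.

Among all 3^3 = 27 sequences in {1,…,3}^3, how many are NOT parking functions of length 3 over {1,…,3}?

|PF(3,3)| = (4−3)·4^(3−1) = 1 · 16 = 16 (Pollak)
One tuple (1,3,3) → sorted (1,3,3): b_2=3>2, not a PF.
Total 27; non-PF = 27−16 = 11

11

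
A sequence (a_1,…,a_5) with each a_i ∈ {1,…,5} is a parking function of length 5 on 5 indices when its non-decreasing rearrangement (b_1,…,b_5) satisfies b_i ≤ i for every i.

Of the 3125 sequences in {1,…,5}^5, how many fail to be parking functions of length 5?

Count = (5−5+1)·(5+1)^(5−1) = 1×1296 = 1296 (Konheim–Weiss)
E.g. (2,3,3,4,5) → sorted (2,3,3,4,5): b_1=2>1, not a PF.
Total 3125; non-PF = 3125−1296 = 1829

1829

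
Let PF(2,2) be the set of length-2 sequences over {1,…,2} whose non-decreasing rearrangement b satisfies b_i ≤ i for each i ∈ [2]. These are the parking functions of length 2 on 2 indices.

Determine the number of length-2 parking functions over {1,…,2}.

|PF(2,2)| = (3−2)·3^(2−1) = 1×3 = 3
Example (1,1) → sorted (1,1): b_i ≤ i ∀i, a PF.

3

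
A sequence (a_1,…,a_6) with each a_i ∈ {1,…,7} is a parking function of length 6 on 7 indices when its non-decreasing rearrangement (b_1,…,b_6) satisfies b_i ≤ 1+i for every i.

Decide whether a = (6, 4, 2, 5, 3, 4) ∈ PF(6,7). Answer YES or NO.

Sorted: b = (2, 3, 4, 4, 5, 6).
  b_1=2 ≤ 2
  b_2=3 ≤ 3
  b_3=4 ≤ 4
  b_4=4 ≤ 5
  b_5=5 ≤ 6
  b_6=6 ≤ 7
All bounds hold ⇒ YES

YES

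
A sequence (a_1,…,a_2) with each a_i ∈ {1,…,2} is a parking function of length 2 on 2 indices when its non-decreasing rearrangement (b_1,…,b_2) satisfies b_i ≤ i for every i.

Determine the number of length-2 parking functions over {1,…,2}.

#PF = 1·3^1 = 1 · 3 = 3 [KW]
Check (1,2) → sorted (1,2): b_i ≤ i ∀i, a PF.

3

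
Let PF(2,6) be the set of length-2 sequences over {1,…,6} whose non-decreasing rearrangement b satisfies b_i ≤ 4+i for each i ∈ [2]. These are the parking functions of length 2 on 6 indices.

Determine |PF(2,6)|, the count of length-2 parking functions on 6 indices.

|PF(2,6)| = (6+1−2)·(6+1)^{2−1} = 5 · 7 = 35 [KW]
Example (5,1) → sorted (1,5): b_i ≤ 4+i ∀i, a PF.

35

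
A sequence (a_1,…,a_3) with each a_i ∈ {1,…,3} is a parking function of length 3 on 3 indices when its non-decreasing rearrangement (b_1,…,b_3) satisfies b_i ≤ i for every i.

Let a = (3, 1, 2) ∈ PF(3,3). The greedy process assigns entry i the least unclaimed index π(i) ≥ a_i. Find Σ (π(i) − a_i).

0

Σπ(i) = 1+…+3 = 6; Σa = 3+1+2 = 6; disp = 6−6 = 0.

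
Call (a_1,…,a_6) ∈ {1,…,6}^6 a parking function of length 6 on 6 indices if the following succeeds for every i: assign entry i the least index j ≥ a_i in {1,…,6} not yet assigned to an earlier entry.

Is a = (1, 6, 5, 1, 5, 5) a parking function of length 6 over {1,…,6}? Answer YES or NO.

NO

Order a: b = (1, 1, 5, 5, 5, 6).
  b_1=1 ≤ 1
  b_2=1 ≤ 2
  b_3=5 > 3
  fails at i=3 ⇒ NO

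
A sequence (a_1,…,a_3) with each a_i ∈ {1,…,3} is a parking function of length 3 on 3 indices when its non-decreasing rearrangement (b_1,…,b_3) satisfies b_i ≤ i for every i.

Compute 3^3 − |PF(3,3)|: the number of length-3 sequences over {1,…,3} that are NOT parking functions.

|PF(3,3)| = (4−3)·4^(3−1) = 1·16 = 16 (Pollak)
Check (3,2,3) → sorted (2,3,3): b_1=2>1, not a PF.
Total 27; non-PF = 27−16 = 11

11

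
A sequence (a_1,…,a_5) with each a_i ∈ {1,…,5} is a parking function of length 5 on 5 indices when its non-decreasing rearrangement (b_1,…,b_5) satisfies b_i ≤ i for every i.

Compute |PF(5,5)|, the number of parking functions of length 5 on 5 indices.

Count = (5+1−5)·(5+1)^{5−1} = 1 · 1296 = 1296 [KW]
Example (2,1,3,3,2) → sorted (1,2,2,3,3): b_i ≤ i ∀i, a PF.

1296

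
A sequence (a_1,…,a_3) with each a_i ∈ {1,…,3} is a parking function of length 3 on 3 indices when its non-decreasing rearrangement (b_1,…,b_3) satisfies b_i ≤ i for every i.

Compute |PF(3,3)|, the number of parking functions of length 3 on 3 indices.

#PF = 1·4^2 = 1×16 = 16 (Konheim–Weiss)
Check (2,3,1) → sorted (1,2,3): b_i ≤ i ∀i, a PF.

16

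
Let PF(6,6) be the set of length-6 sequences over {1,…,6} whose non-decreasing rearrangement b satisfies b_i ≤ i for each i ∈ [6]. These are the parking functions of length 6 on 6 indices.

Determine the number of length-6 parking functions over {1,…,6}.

16807

|PF| = 1·7^5 = 1×16807 = 16807 (Pollak)
E.g. (1,2,4,5,2,1) → sorted (1,1,2,2,4,5): b_i ≤ i ∀i, a PF.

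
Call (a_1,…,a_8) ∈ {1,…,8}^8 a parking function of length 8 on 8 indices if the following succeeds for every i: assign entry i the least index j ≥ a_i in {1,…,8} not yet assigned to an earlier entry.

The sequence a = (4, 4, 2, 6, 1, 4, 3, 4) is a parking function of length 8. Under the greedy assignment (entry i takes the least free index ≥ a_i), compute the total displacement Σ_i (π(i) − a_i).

8

Σπ = 36 ({1..8} each once); Σa = 4+4+2+6+1+4+3+4 = 28; disp = 36−28 = 8.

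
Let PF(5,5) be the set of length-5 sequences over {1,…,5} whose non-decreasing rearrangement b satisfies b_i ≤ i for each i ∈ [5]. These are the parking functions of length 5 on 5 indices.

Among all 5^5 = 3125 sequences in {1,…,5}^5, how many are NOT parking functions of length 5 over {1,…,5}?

1829

#PF = (5−5+1)·(5+1)^(5−1) = 1×1296 = 1296 [KW]
Example (3,1,1,5,5) → sorted (1,1,3,5,5): b_4=5>4, not a PF.
So 3125 − 1296 = 1829 fail.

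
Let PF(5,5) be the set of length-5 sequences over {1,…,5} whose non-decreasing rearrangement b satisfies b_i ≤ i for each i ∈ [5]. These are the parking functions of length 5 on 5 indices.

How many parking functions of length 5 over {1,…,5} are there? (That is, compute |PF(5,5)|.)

|PF| = (6−5)·6^(5−1) = 1·1296 = 1296 [KW]
Example (3,4,1,4,2) → sorted (1,2,3,4,4): b_i ≤ i ∀i, a PF.

1296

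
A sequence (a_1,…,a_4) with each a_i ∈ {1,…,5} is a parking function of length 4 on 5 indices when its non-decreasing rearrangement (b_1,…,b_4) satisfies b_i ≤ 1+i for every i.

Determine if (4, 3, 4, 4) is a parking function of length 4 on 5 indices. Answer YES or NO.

Rearranged: b = (3, 4, 4, 4).
  b_1=3 > 2
  fails at i=1 ⇒ NO

NO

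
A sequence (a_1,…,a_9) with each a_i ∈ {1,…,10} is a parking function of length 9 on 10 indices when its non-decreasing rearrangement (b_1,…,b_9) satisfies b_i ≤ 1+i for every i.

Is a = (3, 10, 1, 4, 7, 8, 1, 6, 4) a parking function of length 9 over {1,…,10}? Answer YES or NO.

YES

Rearranged: b = (1, 1, 3, 4, 4, 6, 7, 8, 10).
  b_1=1 ≤ 2
  b_2=1 ≤ 3
  b_3=3 ≤ 4
  b_4=4 ≤ 5
  b_5=4 ≤ 6
  b_6=6 ≤ 7
  b_7=7 ≤ 8
  b_8=8 ≤ 9
  b_9=10 ≤ 10
All bounds hold ⇒ YES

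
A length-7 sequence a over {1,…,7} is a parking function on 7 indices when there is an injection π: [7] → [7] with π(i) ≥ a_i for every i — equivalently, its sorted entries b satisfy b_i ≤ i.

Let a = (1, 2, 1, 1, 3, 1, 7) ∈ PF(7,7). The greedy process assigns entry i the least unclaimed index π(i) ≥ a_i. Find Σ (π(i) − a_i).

12

Σπ = 7·8/2 = 28 (π permutes [7]); Σa = 1+2+1+1+3+1+7 = 16; disp = 28−16 = 12.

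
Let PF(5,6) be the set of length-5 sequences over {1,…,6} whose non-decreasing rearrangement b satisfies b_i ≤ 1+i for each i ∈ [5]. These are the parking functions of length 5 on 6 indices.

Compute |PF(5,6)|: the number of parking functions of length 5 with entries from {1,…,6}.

4802

#PF = 2·7^4 = 2×2401 = 4802 (Pollak)
E.g. (2,4,5,6,2) → sorted (2,2,4,5,6): b_i ≤ 1+i ∀i, a PF.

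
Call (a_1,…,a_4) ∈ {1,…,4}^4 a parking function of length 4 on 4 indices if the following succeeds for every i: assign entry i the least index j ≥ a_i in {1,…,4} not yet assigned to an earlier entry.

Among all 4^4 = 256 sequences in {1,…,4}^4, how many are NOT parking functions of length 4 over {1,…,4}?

|PF| = (4−4+1)·(4+1)^(4−1) = 1 · 125 = 125 (Pollak)
E.g. (4,1,4,1) → sorted (1,1,4,4): b_3=4>3, not a PF.
So 256 − 125 = 131 fail.

131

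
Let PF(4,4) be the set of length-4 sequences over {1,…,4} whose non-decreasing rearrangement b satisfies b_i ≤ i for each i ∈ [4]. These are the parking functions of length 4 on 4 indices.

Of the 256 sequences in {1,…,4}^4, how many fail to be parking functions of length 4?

#PF = (5−4)·5^(4−1) = 1·125 = 125 (Pollak)
E.g. (2,4,3,3) → sorted (2,3,3,4): b_1=2>1, not a PF.
4^4 − 125 = 256 − 125 = 131

131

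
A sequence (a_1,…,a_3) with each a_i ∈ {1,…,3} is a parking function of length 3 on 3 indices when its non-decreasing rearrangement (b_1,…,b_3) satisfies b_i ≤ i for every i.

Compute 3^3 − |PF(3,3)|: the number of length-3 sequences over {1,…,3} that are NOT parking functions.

11

|PF| = (4−3)·4^(3−1) = 1·16 = 16 (Pollak)
One tuple (3,3,3) → sorted (3,3,3): b_1=3>1, not a PF.
3^3 − 16 = 27 − 16 = 11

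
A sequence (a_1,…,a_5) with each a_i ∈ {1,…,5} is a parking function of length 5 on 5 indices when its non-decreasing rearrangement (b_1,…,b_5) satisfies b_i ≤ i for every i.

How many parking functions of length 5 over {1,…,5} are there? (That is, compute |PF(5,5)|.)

#PF = (5−5+1)·(5+1)^(5−1) = 1 · 1296 = 1296 [KW]
Example (2,1,2,1,2) → sorted (1,1,2,2,2): b_i ≤ i ∀i, a PF.

1296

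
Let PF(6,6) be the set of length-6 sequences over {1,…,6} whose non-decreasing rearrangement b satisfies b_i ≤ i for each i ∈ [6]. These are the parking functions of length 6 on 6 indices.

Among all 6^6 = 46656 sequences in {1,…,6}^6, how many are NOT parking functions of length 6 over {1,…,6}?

#PF = (7−6)·7^(6−1) = 1×16807 = 16807 (Konheim–Weiss)
One tuple (2,6,4,3,4,5) → sorted (2,3,4,4,5,6): b_1=2>1, not a PF.
So 46656 − 16807 = 29849 fail.

29849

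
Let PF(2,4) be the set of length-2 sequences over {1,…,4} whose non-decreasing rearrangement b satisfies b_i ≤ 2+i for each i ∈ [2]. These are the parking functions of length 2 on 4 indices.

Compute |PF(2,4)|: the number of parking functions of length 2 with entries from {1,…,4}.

#PF = (4−2+1)·(4+1)^(2−1) = 3 · 5 = 15 (Konheim–Weiss)
E.g. (4,1) → sorted (1,4): b_i ≤ 2+i ∀i, a PF.

15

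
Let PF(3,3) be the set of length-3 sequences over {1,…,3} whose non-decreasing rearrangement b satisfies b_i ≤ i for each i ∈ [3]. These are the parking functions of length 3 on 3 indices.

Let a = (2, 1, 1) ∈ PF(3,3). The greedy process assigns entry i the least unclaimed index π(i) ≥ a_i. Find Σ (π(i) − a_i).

Σπ = 6 ({1..3} each once); Σa = 2+1+1 = 4; disp = 6−4 = 2.

2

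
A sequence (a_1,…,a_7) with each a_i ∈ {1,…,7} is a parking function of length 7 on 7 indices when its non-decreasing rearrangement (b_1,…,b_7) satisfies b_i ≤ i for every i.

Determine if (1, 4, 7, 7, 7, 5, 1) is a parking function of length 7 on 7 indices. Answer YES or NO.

NO

Sorted: b = (1, 1, 4, 5, 7, 7, 7).
  b_1=1 ≤ 1
  b_2=1 ≤ 2
  b_3=4 > 3
  fails at i=3 ⇒ NO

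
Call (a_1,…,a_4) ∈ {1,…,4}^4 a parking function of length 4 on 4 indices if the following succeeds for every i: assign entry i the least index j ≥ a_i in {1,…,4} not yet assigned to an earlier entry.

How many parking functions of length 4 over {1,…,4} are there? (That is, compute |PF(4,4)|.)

|PF| = (4+1−4)·(4+1)^{4−1} = 1×125 = 125 (Konheim–Weiss)
Check (1,2,2,2) → sorted (1,2,2,2): b_i ≤ i ∀i, a PF.

125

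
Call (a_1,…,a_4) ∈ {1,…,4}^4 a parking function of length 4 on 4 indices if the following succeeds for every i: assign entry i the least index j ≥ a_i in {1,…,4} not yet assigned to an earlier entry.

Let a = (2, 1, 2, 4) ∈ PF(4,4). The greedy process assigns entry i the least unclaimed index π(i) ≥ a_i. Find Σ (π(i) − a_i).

1

Σπ = 10 ({1..4} each once); Σa = 2+1+2+4 = 9; disp = 10−9 = 1.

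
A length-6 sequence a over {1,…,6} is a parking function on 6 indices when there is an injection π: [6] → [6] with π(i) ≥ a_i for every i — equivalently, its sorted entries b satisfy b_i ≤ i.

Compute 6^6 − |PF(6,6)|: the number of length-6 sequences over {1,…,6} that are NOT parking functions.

29849

|PF| = (6−6+1)·(6+1)^(6−1) = 1×16807 = 16807 (Konheim–Weiss)
Example (1,4,6,6,3,4) → sorted (1,3,4,4,6,6): b_2=3>2, not a PF.
6^6 − 16807 = 46656 − 16807 = 29849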